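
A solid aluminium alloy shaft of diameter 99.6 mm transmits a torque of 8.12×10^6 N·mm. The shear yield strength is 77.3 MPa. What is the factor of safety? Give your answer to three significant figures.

τ = 16T/(πd³) = 16×8120000/(π×99.6³) = 41.86 MPa.
n = τ_limit/τ = 77.3/41.86 = 1.847.

n = 1.85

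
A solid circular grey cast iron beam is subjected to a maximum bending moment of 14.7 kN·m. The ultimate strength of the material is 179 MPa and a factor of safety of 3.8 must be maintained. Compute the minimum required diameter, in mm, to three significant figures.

σ_allow = 179/3.8 = 47.11 MPa.
For a solid circular section σ = 32M/(πd³), so d³ = 32M/(π σ_allow) = 32×1.4700×10^7/(π×47.11) = 3.179×10^6 mm³.
d = 147.0 mm.

d = 147 mm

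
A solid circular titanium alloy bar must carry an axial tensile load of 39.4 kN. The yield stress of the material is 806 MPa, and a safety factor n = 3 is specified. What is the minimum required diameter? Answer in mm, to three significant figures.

Allowable stress σ_allow = 806/3 = 268.7 MPa.
Required area A = F/σ_allow = 39400/268.7 = 146.7 mm².
A = πd²/4 → d = √(4A/π) = 13.66 mm.

d = 13.7 mm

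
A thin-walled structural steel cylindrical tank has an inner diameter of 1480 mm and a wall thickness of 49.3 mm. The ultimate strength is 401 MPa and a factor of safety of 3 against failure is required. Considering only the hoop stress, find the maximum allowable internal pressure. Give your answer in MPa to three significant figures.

p_allow = 8.91 MPa

σ_allow = 401/3 = 133.7 MPa.
σ_h = pD/(2t) → p_allow = 2σ_allow t/D = 2×133.7×49.3/1480 = 8.905 MPa.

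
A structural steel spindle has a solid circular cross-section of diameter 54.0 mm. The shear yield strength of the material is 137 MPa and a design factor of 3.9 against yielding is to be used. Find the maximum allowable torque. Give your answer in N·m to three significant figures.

τ_allow = 137/3.9 = 35.13 MPa.
For a solid shaft T_allow = τ_allow·πd³/16; πd³/16 = π×54.0³/16 = 30920 mm³.
T_allow = 35.13×30920 = 1.086×10^6 N·mm = 1086 N·m.

T_allow = 1090 N·m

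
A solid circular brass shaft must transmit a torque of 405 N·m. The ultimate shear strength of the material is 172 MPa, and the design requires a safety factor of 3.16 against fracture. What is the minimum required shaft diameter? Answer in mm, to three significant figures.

d = 33.6 mm

Allowable shear stress τ_allow = 172/3.16 = 54.43 MPa.
For a solid shaft τ = 16T/(πd³), so d³ = 16T/(π τ_allow) = 16×405000/(π×54.43) = 37900 mm³.
d = (37900)^(1/3) = 33.59 mm.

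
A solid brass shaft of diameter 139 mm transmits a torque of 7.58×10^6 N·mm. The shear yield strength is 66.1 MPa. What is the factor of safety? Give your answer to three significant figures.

n = 4.60

τ = 16T/(πd³) = 16×7580000/(π×139³) = 14.37 MPa.
n = τ_limit/τ = 66.1/14.37 = 4.598.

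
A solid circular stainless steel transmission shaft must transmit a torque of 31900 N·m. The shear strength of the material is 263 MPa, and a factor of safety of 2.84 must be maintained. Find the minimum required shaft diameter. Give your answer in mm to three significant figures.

Allowable shear stress τ_allow = 263/2.84 = 92.61 MPa.
For a solid shaft τ = 16T/(πd³), so d³ = 16T/(π τ_allow) = 16×3.1900×10^7/(π×92.61) = 1.754×10^6 mm³.
d = (1.754×10^6)^(1/3) = 120.6 mm.

d = 121 mm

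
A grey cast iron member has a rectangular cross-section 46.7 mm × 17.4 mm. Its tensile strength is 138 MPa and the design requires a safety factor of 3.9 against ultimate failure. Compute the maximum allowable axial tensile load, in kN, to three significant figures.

σ_allow = 138/3.9 = 35.38 MPa.
A = 46.7×17.4 = 812.6 mm².
F_allow = σ_allow × A = 35.38×812.6 = 28750 N.

F_allow = 28.8 kN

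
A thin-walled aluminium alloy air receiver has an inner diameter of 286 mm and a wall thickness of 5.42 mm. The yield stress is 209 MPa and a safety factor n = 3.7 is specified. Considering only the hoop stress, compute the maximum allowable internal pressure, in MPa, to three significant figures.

p_allow = 2.14 MPa

σ_allow = 209/3.7 = 56.49 MPa.
σ_h = pD/(2t) → p_allow = 2σ_allow t/D = 2×56.49×5.42/286 = 2.141 MPa.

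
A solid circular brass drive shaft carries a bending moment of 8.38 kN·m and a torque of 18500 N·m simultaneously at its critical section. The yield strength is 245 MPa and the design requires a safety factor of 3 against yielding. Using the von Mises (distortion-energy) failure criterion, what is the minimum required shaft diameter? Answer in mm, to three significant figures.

σ_allow = σ_y/n = 245/3 = 81.67 MPa.
For a solid shaft σ_b = 32M/(πd³) and τ = 16T/(πd³), so the von Mises stress is σ' = (16/πd³)·√(4M²+3T²).
√(4M²+3T²) = √(4×(8.380×10^6)² + 3×(1.850×10^7)²) = 3.616×10^7 N·mm.
d³ = 16×3.616×10^7/(π×81.67) = 2.255×10^6 mm³.
d = 131.1 mm.

d = 131 mm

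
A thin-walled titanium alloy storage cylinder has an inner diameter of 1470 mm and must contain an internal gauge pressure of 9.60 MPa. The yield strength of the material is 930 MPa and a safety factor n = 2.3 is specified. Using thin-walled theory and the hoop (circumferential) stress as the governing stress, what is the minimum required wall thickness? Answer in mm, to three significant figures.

t = 17.5 mm

σ_allow = 930/2.3 = 404.3 MPa.
Hoop stress σ_h = pD/(2t), so t = pD/(2σ_allow) = 9.60×1470/(2×404.3) = 17.45 mm.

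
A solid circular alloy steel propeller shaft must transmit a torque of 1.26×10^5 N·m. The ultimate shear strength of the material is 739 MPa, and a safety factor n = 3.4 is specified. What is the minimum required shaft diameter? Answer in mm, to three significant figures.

d = 143 mm

Allowable shear stress τ_allow = 739/3.4 = 217.4 MPa.
For a solid shaft τ = 16T/(πd³), so d³ = 16T/(π τ_allow) = 16×1.2600×10^8/(π×217.4) = 2.952×10^6 mm³.
d = (2.952×10^6)^(1/3) = 143.5 mm.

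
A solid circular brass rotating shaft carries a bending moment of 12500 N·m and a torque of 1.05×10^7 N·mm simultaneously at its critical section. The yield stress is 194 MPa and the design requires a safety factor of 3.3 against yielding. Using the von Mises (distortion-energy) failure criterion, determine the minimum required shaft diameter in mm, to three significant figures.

d = 139 mm

σ_allow = σ_y/n = 194/3.3 = 58.79 MPa.
For a solid shaft σ_b = 32M/(πd³) and τ = 16T/(πd³), so the von Mises stress is σ' = (16/πd³)·√(4M²+3T²).
√(4M²+3T²) = √(4×(1.250×10^7)² + 3×(1.050×10^7)²) = 3.092×10^7 N·mm.
d³ = 16×3.092×10^7/(π×58.79) = 2.678×10^6 mm³.
d = 138.9 mm.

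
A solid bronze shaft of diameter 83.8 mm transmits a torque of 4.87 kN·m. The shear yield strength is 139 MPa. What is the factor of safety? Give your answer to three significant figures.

τ = 16T/(πd³) = 16×4870000/(π×83.8³) = 42.15 MPa.
n = τ_limit/τ = 139/42.15 = 3.298.

n = 3.30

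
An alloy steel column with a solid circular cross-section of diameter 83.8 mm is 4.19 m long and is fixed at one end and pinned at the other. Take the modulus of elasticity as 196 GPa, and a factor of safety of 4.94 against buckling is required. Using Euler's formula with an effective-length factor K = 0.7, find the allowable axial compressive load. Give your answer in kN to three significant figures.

P_allow = 110 kN

I = πd⁴/64 = π×83.8⁴/64 = 2.421×10^6 mm⁴.
Effective length L_e = KL = 0.7×4.19 m = 2933 mm.
Euler critical load P_cr = π²EI/L_e² = π²×196000×2.421×10^6/2933² = 544300 N.
P_allow = P_cr/n = 544300/4.94 = 110200 N.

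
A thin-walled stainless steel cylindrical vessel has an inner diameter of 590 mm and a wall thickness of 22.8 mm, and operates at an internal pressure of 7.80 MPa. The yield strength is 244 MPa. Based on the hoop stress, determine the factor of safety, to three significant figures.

σ_h = pD/(2t) = 7.80×590/(2×22.8) = 100.9 MPa.
n = 244/100.9 = 2.418.

n = 2.42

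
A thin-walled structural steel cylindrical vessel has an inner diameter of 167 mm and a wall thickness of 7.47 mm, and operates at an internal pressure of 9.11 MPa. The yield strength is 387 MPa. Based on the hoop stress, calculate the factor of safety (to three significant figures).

n = 3.80

σ_h = pD/(2t) = 9.11×167/(2×7.47) = 101.8 MPa.
n = 387/101.8 = 3.800.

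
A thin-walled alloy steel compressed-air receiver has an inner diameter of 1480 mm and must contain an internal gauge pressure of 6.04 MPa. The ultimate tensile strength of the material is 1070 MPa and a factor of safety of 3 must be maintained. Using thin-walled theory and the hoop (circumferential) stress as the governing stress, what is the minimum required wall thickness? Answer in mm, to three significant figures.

t = 12.5 mm

σ_allow = 1070/3 = 356.7 MPa.
Hoop stress σ_h = pD/(2t), so t = pD/(2σ_allow) = 6.04×1480/(2×356.7) = 12.53 mm.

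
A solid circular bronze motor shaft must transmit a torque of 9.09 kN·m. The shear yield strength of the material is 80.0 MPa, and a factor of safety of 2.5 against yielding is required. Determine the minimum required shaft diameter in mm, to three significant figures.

d = 113 mm

Allowable shear stress τ_allow = 80.0/2.5 = 32.00 MPa.
For a solid shaft τ = 16T/(πd³), so d³ = 16T/(π τ_allow) = 16×9090000/(π×32.00) = 1.447×10^6 mm³.
d = (1.447×10^6)^(1/3) = 113.1 mm.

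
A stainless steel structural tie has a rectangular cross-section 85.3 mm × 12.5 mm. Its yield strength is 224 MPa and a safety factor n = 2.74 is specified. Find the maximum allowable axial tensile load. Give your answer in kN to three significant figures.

F_allow = 87.2 kN

σ_allow = 224/2.74 = 81.75 MPa.
A = 85.3×12.5 = 1066 mm².
F_allow = σ_allow × A = 81.75×1066 = 87170 N.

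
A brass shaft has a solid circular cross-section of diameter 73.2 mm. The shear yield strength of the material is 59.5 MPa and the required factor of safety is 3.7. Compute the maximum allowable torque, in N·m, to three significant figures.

T_allow = 1240 N·m

τ_allow = 59.5/3.7 = 16.08 MPa.
For a solid shaft T_allow = τ_allow·πd³/16; πd³/16 = π×73.2³/16 = 77010 mm³.
T_allow = 16.08×77010 = 1.238×10^6 N·mm = 1238 N·m.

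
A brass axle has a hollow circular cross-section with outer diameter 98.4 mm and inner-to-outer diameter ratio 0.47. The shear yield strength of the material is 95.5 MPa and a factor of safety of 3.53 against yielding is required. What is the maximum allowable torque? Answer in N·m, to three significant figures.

T_allow = 4810 N·m

τ_allow = 95.5/3.53 = 27.05 MPa.
For a hollow shaft T_allow = τ_allow·πd_o³(1−k⁴)/16 with 1−k⁴ = 0.9512, so πd_o³(1−k⁴)/16 = 177900 mm³.
T_allow = 27.05×177900 = 4.814×10^6 N·mm = 4814 N·m.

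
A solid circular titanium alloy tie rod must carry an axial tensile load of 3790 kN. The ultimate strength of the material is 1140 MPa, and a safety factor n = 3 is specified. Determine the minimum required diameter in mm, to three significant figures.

Allowable stress σ_allow = 1140/3 = 380.0 MPa.
Required area A = F/σ_allow = 3790000/380.0 = 9974 mm².
A = πd²/4 → d = √(4A/π) = 112.7 mm.

d = 113 mm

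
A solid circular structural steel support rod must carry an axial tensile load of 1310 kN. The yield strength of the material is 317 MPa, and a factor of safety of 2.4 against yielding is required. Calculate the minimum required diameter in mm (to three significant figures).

d = 112 mm

Allowable stress σ_allow = 317/2.4 = 132.1 MPa.
Required area A = F/σ_allow = 1310000/132.1 = 9918 mm².
A = πd²/4 → d = √(4A/π) = 112.4 mm.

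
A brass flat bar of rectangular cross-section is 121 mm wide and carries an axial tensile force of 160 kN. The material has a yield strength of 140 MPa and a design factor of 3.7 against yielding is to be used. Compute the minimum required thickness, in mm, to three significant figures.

t = 34.9 mm

σ_allow = 140/3.7 = 37.84 MPa.
Required area A = F/σ_allow = 160000/37.84 = 4229 mm².
t = A/w = 4229/121 = 34.95 mm.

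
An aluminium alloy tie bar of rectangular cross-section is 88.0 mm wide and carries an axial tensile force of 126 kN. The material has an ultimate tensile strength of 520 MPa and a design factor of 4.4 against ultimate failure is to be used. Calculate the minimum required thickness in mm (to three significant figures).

σ_allow = 520/4.4 = 118.2 MPa.
Required area A = F/σ_allow = 126000/118.2 = 1066 mm².
t = A/w = 1066/88.0 = 12.12 mm.

t = 12.1 mm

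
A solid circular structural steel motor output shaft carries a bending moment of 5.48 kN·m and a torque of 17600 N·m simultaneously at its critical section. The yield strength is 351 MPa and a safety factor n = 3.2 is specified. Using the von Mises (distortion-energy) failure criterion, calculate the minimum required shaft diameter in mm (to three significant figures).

d = 115 mm

σ_allow = σ_y/n = 351/3.2 = 109.7 MPa.
For a solid shaft σ_b = 32M/(πd³) and τ = 16T/(πd³), so the von Mises stress is σ' = (16/πd³)·√(4M²+3T²).
√(4M²+3T²) = √(4×(5.480×10^6)² + 3×(1.760×10^7)²) = 3.239×10^7 N·mm.
d³ = 16×3.239×10^7/(π×109.7) = 1.504×10^6 mm³.
d = 114.6 mm.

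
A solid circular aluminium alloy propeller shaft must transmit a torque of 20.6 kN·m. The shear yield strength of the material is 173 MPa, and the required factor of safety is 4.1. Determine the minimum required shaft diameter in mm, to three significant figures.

d = 135 mm

Allowable shear stress τ_allow = 173/4.1 = 42.20 MPa.
For a solid shaft τ = 16T/(πd³), so d³ = 16T/(π τ_allow) = 16×2.0600×10^7/(π×42.20) = 2.486×10^6 mm³.
d = (2.486×10^6)^(1/3) = 135.5 mm.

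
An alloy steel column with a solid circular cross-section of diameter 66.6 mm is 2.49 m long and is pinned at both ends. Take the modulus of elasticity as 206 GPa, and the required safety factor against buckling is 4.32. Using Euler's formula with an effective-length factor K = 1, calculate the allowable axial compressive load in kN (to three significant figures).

I = πd⁴/64 = π×66.6⁴/64 = 965800 mm⁴.
Effective length L_e = KL = 1×2.49 m = 2490 mm.
Euler critical load P_cr = π²EI/L_e² = π²×206000×965800/2490² = 316700 N.
P_allow = P_cr/n = 316700/4.32 = 73310 N.

P_allow = 73.3 kN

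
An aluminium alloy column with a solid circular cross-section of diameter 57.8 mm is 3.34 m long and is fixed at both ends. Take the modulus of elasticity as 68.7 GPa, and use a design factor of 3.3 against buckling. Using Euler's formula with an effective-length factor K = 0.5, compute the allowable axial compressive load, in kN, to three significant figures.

P_allow = 40.4 kN

I = πd⁴/64 = π×57.8⁴/64 = 547900 mm⁴.
Effective length L_e = KL = 0.5×3.34 m = 1670 mm.
Euler critical load P_cr = π²EI/L_e² = π²×68700×547900/1670² = 133200 N.
P_allow = P_cr/n = 133200/3.3 = 40360 N.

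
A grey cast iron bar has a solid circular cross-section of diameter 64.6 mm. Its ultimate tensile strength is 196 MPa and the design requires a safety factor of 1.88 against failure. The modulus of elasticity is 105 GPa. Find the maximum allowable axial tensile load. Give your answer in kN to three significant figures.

σ_allow = 196/1.88 = 104.3 MPa.
A = πd²/4 = π×64.6²/4 = 3278 mm².
F_allow = σ_allow × A = 104.3×3278 = 341700 N.

F_allow = 342 kN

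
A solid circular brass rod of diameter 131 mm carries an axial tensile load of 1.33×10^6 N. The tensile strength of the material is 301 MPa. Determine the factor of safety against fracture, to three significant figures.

A = πd²/4 = 13480 mm².
σ = F/A = 1330000/13480 = 98.68 MPa.
n = 301/98.68 = 3.050.

n = 3.05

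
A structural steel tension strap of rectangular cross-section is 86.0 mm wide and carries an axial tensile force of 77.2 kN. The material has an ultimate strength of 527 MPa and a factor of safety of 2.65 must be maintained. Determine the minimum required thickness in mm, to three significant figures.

t = 4.51 mm

σ_allow = 527/2.65 = 198.9 MPa.
Required area A = F/σ_allow = 77200/198.9 = 388.2 mm².
t = A/w = 388.2/86.0 = 4.514 mm.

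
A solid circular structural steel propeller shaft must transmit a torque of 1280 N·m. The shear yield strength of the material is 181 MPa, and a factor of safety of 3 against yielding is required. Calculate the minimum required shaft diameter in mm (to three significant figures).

d = 47.6 mm

Allowable shear stress τ_allow = 181/3 = 60.33 MPa.
For a solid shaft τ = 16T/(πd³), so d³ = 16T/(π τ_allow) = 16×1280000/(π×60.33) = 108000 mm³.
d = (108000)^(1/3) = 47.63 mm.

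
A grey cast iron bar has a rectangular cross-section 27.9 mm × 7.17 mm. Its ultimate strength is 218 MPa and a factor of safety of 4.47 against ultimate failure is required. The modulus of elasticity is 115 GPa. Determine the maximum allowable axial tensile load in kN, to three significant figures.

F_allow = 9.76 kN

σ_allow = 218/4.47 = 48.77 MPa.
A = 27.9×7.17 = 200.0 mm².
F_allow = σ_allow × A = 48.77×200.0 = 9756 N.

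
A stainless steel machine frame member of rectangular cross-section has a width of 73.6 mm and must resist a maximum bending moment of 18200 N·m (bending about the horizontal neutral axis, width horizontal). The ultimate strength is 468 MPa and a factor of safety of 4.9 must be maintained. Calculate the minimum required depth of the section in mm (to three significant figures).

σ_allow = 468/4.9 = 95.51 MPa.
For a rectangular section σ = 6M/(bh²), so h² = 6M/(b σ_allow) = 6×1.8200×10^7/(73.6×95.51) = 15530 mm².
h = 124.6 mm.

h = 125 mm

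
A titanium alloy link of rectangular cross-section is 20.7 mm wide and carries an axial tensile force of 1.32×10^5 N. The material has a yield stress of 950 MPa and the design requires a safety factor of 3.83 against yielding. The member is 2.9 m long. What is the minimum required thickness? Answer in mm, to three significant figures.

t = 25.7 mm

σ_allow = 950/3.83 = 248.0 MPa.
Required area A = F/σ_allow = 132000/248.0 = 532.2 mm².
t = A/w = 532.2/20.7 = 25.71 mm.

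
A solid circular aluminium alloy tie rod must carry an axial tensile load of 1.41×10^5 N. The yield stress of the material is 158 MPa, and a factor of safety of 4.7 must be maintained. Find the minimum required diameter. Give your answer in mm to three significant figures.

d = 73.1 mm

Allowable stress σ_allow = 158/4.7 = 33.62 MPa.
Required area A = F/σ_allow = 141000/33.62 = 4194 mm².
A = πd²/4 → d = √(4A/π) = 73.08 mm.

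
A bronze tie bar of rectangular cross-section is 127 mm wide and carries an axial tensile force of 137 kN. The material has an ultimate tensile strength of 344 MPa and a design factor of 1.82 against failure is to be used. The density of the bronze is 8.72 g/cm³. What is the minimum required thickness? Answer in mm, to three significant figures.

σ_allow = 344/1.82 = 189.0 MPa.
Required area A = F/σ_allow = 137000/189.0 = 724.8 mm².
t = A/w = 724.8/127 = 5.707 mm.

t = 5.71 mm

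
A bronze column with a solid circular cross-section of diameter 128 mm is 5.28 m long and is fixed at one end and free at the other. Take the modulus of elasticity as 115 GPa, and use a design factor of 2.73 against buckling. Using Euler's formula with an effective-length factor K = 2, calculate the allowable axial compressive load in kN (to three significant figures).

P_allow = 49.1 kN

I = πd⁴/64 = π×128⁴/64 = 1.318×10^7 mm⁴.
Effective length L_e = KL = 2×5.28 m = 10560 mm.
Euler critical load P_cr = π²EI/L_e² = π²×115000×1.318×10^7/10560² = 134100 N.
P_allow = P_cr/n = 134100/2.73 = 49130 N.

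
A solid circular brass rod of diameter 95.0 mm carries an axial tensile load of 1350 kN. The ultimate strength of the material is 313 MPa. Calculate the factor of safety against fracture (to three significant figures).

n = 1.64

A = πd²/4 = 7088 mm².
σ = F/A = 1350000/7088 = 190.5 MPa.
n = 313/190.5 = 1.643.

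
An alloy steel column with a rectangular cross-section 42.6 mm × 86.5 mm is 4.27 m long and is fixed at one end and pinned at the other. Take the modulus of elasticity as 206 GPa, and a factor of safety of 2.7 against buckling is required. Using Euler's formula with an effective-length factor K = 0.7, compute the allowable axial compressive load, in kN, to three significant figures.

Buckling occurs about the weak axis: I_min = h·b³/12 = 86.5×42.6³/12 = 557300 mm⁴ (b = 42.6 mm is the smaller dimension).
Effective length L_e = KL = 0.7×4.27 m = 2989 mm.
Euler critical load P_cr = π²EI/L_e² = π²×206000×557300/2989² = 126800 N.
P_allow = P_cr/n = 126800/2.7 = 46970 N.

P_allow = 47.0 kN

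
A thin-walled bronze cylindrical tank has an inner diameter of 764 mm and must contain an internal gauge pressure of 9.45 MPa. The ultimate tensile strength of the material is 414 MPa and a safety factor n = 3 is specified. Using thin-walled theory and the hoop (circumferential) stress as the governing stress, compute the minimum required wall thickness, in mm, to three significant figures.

σ_allow = 414/3 = 138.0 MPa.
Hoop stress σ_h = pD/(2t), so t = pD/(2σ_allow) = 9.45×764/(2×138.0) = 26.16 mm.

t = 26.2 mm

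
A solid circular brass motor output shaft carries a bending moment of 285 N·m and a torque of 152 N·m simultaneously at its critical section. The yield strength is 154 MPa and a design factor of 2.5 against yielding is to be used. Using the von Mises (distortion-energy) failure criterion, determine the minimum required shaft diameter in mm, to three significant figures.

σ_allow = σ_y/n = 154/2.5 = 61.60 MPa.
For a solid shaft σ_b = 32M/(πd³) and τ = 16T/(πd³), so the von Mises stress is σ' = (16/πd³)·√(4M²+3T²).
√(4M²+3T²) = √(4×(285000)² + 3×(152000)²) = 627900 N·mm.
d³ = 16×627900/(π×61.60) = 51910 mm³.
d = 37.30 mm.

d = 37.3 mm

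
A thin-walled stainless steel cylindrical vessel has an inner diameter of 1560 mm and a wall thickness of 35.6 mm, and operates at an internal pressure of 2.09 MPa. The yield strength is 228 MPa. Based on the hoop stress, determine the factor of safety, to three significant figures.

n = 4.98

σ_h = pD/(2t) = 2.09×1560/(2×35.6) = 45.79 MPa.
n = 228/45.79 = 4.979.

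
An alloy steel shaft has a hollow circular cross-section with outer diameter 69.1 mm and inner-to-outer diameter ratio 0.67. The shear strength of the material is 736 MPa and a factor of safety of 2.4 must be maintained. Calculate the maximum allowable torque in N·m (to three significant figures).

τ_allow = 736/2.4 = 306.7 MPa.
For a hollow shaft T_allow = τ_allow·πd_o³(1−k⁴)/16 with 1−k⁴ = 0.7985, so πd_o³(1−k⁴)/16 = 51730 mm³.
T_allow = 306.7×51730 = 1.586×10^7 N·mm = 15860 N·m.

T_allow = 15900 N·m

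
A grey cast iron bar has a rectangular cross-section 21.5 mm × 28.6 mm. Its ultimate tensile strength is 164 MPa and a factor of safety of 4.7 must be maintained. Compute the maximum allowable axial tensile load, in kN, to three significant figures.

F_allow = 21.5 kN

σ_allow = 164/4.7 = 34.89 MPa.
A = 21.5×28.6 = 614.9 mm².
F_allow = σ_allow × A = 34.89×614.9 = 21460 N.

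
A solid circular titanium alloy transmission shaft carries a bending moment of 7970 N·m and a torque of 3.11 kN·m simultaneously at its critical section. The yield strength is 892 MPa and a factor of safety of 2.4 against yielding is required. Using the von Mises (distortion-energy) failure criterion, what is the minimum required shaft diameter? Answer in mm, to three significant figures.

σ_allow = σ_y/n = 892/2.4 = 371.7 MPa.
For a solid shaft σ_b = 32M/(πd³) and τ = 16T/(πd³), so the von Mises stress is σ' = (16/πd³)·√(4M²+3T²).
√(4M²+3T²) = √(4×(7.970×10^6)² + 3×(3.110×10^6)²) = 1.683×10^7 N·mm.
d³ = 16×1.683×10^7/(π×371.7) = 230600 mm³.
d = 61.32 mm.

d = 61.3 mm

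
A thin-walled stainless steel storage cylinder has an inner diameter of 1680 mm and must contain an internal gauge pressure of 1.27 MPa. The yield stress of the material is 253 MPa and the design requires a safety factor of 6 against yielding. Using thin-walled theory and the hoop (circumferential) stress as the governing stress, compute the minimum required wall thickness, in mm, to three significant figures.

t = 25.3 mm

σ_allow = 253/6 = 42.17 MPa.
Hoop stress σ_h = pD/(2t), so t = pD/(2σ_allow) = 1.27×1680/(2×42.17) = 25.30 mm.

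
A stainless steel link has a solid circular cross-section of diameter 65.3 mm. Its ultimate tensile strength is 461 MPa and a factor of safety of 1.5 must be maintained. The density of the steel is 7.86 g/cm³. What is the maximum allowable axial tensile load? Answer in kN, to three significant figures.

F_allow = 1030 kN

σ_allow = 461/1.5 = 307.3 MPa.
A = πd²/4 = π×65.3²/4 = 3349 mm².
F_allow = σ_allow × A = 307.3×3349 = 1.029×10^6 N.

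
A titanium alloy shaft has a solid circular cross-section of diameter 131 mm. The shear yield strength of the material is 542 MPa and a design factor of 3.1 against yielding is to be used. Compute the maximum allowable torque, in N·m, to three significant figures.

τ_allow = 542/3.1 = 174.8 MPa.
For a solid shaft T_allow = τ_allow·πd³/16; πd³/16 = π×131³/16 = 441400 mm³.
T_allow = 174.8×441400 = 7.718×10^7 N·mm = 77180 N·m.

T_allow = 77200 N·m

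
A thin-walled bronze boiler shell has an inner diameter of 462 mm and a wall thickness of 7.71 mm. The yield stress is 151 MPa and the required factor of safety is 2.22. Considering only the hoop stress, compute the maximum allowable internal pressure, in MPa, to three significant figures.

p_allow = 2.27 MPa

σ_allow = 151/2.22 = 68.02 MPa.
σ_h = pD/(2t) → p_allow = 2σ_allow t/D = 2×68.02×7.71/462 = 2.270 MPa.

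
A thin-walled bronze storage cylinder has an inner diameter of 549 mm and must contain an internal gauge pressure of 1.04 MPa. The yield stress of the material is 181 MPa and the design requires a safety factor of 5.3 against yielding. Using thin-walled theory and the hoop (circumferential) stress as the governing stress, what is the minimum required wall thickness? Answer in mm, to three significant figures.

σ_allow = 181/5.3 = 34.15 MPa.
Hoop stress σ_h = pD/(2t), so t = pD/(2σ_allow) = 1.04×549/(2×34.15) = 8.359 mm.

t = 8.36 mm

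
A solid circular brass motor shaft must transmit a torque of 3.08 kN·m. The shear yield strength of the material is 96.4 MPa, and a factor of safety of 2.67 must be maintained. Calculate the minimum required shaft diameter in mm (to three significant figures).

d = 75.7 mm

Allowable shear stress τ_allow = 96.4/2.67 = 36.10 MPa.
For a solid shaft τ = 16T/(πd³), so d³ = 16T/(π τ_allow) = 16×3080000/(π×36.10) = 434500 mm³.
d = (434500)^(1/3) = 75.74 mm.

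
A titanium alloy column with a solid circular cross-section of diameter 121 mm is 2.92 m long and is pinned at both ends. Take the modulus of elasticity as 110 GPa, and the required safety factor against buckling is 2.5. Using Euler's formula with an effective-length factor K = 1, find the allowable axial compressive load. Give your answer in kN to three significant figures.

P_allow = 536 kN

I = πd⁴/64 = π×121⁴/64 = 1.052×10^7 mm⁴.
Effective length L_e = KL = 1×2.92 m = 2920 mm.
Euler critical load P_cr = π²EI/L_e² = π²×110000×1.052×10^7/2920² = 1.340×10^6 N.
P_allow = P_cr/n = 1.340×10^6/2.5 = 535900 N.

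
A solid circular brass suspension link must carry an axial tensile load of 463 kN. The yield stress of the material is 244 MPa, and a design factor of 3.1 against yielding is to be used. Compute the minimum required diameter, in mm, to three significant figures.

Allowable stress σ_allow = 244/3.1 = 78.71 MPa.
Required area A = F/σ_allow = 463000/78.71 = 5882 mm².
A = πd²/4 → d = √(4A/π) = 86.54 mm.

d = 86.5 mm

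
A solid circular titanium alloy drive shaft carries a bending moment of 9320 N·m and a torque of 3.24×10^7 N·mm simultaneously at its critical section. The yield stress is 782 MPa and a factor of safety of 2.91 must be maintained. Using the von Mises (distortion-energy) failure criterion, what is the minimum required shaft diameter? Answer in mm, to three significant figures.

d = 104 mm

σ_allow = σ_y/n = 782/2.91 = 268.7 MPa.
For a solid shaft σ_b = 32M/(πd³) and τ = 16T/(πd³), so the von Mises stress is σ' = (16/πd³)·√(4M²+3T²).
√(4M²+3T²) = √(4×(9.320×10^6)² + 3×(3.240×10^7)²) = 5.913×10^7 N·mm.
d³ = 16×5.913×10^7/(π×268.7) = 1.121×10^6 mm³.
d = 103.9 mm.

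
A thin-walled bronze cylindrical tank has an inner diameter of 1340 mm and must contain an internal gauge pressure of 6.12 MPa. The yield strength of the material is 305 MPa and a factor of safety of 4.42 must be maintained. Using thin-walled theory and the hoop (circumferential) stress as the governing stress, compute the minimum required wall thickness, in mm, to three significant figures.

σ_allow = 305/4.42 = 69.00 MPa.
Hoop stress σ_h = pD/(2t), so t = pD/(2σ_allow) = 6.12×1340/(2×69.00) = 59.42 mm.

t = 59.4 mm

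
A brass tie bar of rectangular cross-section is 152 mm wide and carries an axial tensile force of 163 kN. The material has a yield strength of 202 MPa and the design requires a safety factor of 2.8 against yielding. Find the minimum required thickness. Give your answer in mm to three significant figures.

t = 14.9 mm

σ_allow = 202/2.8 = 72.14 MPa.
Required area A = F/σ_allow = 163000/72.14 = 2259 mm².
t = A/w = 2259/152 = 14.86 mm.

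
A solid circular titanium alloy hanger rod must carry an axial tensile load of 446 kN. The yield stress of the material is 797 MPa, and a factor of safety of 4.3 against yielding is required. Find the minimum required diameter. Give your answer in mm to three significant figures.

Allowable stress σ_allow = 797/4.3 = 185.3 MPa.
Required area A = F/σ_allow = 446000/185.3 = 2406 mm².
A = πd²/4 → d = √(4A/π) = 55.35 mm.

d = 55.4 mm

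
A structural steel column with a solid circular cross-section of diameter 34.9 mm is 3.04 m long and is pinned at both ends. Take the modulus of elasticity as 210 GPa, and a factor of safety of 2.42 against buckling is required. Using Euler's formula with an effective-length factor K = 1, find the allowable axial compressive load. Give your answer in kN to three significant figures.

P_allow = 6.75 kN

I = πd⁴/64 = π×34.9⁴/64 = 72820 mm⁴.
Effective length L_e = KL = 1×3.04 m = 3040 mm.
Euler critical load P_cr = π²EI/L_e² = π²×210000×72820/3040² = 16330 N.
P_allow = P_cr/n = 16330/2.42 = 6749 N.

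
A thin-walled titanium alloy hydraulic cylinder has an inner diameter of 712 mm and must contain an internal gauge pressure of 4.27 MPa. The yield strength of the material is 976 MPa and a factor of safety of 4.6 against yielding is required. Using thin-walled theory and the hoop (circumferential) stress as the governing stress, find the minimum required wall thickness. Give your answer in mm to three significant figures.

t = 7.16 mm

σ_allow = 976/4.6 = 212.2 MPa.
Hoop stress σ_h = pD/(2t), so t = pD/(2σ_allow) = 4.27×712/(2×212.2) = 7.164 mm.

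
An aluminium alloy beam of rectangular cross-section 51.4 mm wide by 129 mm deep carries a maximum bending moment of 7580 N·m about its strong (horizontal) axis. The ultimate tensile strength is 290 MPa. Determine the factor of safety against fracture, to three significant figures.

n = 5.45

Section modulus S = bh²/6 = 51.4×129²/6 = 142600 mm³.
σ = M/S = 7580000/142600 = 53.17 MPa.
n = 290/53.17 = 5.454.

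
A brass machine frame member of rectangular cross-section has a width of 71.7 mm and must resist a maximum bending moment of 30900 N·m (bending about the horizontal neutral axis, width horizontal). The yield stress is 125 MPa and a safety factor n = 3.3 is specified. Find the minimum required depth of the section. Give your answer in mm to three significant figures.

h = 261 mm

σ_allow = 125/3.3 = 37.88 MPa.
For a rectangular section σ = 6M/(bh²), so h² = 6M/(b σ_allow) = 6×3.0900×10^7/(71.7×37.88) = 68260 mm².
h = 261.3 mm.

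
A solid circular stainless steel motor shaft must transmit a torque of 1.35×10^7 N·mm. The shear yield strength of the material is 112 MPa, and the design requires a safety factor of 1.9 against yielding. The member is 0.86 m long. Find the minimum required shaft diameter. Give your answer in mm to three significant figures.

d = 105 mm

Allowable shear stress τ_allow = 112/1.9 = 58.95 MPa.
For a solid shaft τ = 16T/(πd³), so d³ = 16T/(π τ_allow) = 16×1.3500×10^7/(π×58.95) = 1.166×10^6 mm³.
d = (1.166×10^6)^(1/3) = 105.3 mm.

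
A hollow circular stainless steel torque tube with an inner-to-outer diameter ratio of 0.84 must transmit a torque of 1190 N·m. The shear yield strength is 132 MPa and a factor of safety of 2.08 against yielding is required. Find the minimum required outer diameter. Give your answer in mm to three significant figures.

τ_allow = 132/2.08 = 63.46 MPa.
For a hollow shaft τ = 16T/[πd_o³(1−k⁴)] with k = 0.84, so 1−k⁴ = 0.5021.
d_o³ = 16T/[π τ_allow (1−k⁴)] = 16×1190000/(π×63.46×0.5021) = 190200 mm³.
d_o = 57.51 mm.

d_o = 57.5 mm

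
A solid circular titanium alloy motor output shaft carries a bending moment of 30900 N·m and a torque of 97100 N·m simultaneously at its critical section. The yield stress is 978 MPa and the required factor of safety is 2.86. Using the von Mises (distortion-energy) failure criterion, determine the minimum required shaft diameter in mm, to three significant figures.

σ_allow = σ_y/n = 978/2.86 = 342.0 MPa.
For a solid shaft σ_b = 32M/(πd³) and τ = 16T/(πd³), so the von Mises stress is σ' = (16/πd³)·√(4M²+3T²).
√(4M²+3T²) = √(4×(3.090×10^7)² + 3×(9.710×10^7)²) = 1.792×10^8 N·mm.
d³ = 16×1.792×10^8/(π×342.0) = 2.669×10^6 mm³.
d = 138.7 mm.

d = 139 mm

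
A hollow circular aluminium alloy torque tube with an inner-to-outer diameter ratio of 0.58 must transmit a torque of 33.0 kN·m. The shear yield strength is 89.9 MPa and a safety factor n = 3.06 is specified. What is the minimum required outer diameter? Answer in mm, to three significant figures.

τ_allow = 89.9/3.06 = 29.38 MPa.
For a hollow shaft τ = 16T/[πd_o³(1−k⁴)] with k = 0.58, so 1−k⁴ = 0.8868.
d_o³ = 16T/[π τ_allow (1−k⁴)] = 16×3.3000×10^7/(π×29.38×0.8868) = 6.451×10^6 mm³.
d_o = 186.2 mm.

d_o = 186 mm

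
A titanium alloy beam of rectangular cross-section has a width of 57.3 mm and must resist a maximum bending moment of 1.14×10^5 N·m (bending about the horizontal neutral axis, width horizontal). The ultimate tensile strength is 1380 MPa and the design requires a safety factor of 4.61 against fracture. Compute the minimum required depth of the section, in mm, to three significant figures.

σ_allow = 1380/4.61 = 299.3 MPa.
For a rectangular section σ = 6M/(bh²), so h² = 6M/(b σ_allow) = 6×1.1400×10^8/(57.3×299.3) = 39880 mm².
h = 199.7 mm.

h = 200 mm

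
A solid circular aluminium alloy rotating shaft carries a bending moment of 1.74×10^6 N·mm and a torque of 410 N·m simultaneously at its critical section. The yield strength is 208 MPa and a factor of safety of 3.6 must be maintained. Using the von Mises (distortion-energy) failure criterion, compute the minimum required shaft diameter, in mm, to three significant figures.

d = 67.9 mm

σ_allow = σ_y/n = 208/3.6 = 57.78 MPa.
For a solid shaft σ_b = 32M/(πd³) and τ = 16T/(πd³), so the von Mises stress is σ' = (16/πd³)·√(4M²+3T²).
√(4M²+3T²) = √(4×(1.740×10^6)² + 3×(410000)²) = 3.552×10^6 N·mm.
d³ = 16×3.552×10^6/(π×57.78) = 313100 mm³.
d = 67.90 mm.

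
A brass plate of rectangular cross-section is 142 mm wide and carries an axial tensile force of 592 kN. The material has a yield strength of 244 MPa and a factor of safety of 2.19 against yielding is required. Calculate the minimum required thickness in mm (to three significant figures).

t = 37.4 mm

σ_allow = 244/2.19 = 111.4 MPa.
Required area A = F/σ_allow = 592000/111.4 = 5313 mm².
t = A/w = 5313/142 = 37.42 mm.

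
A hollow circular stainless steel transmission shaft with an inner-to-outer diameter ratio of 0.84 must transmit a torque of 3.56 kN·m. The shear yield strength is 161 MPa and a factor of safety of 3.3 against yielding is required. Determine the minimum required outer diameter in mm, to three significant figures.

d_o = 90.5 mm

τ_allow = 161/3.3 = 48.79 MPa.
For a hollow shaft τ = 16T/[πd_o³(1−k⁴)] with k = 0.84, so 1−k⁴ = 0.5021.
d_o³ = 16T/[π τ_allow (1−k⁴)] = 16×3560000/(π×48.79×0.5021) = 740100 mm³.
d_o = 90.45 mm.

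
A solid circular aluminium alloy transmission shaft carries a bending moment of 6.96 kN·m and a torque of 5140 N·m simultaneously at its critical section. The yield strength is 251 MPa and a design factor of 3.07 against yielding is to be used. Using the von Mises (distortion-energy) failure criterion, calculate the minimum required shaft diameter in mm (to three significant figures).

d = 101 mm

σ_allow = σ_y/n = 251/3.07 = 81.76 MPa.
For a solid shaft σ_b = 32M/(πd³) and τ = 16T/(πd³), so the von Mises stress is σ' = (16/πd³)·√(4M²+3T²).
√(4M²+3T²) = √(4×(6.960×10^6)² + 3×(5.140×10^6)²) = 1.652×10^7 N·mm.
d³ = 16×1.652×10^7/(π×81.76) = 1.029×10^6 mm³.
d = 101.0 mm.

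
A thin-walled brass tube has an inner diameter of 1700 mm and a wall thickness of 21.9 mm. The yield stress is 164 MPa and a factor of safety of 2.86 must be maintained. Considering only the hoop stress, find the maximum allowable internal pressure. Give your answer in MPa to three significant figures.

p_allow = 1.48 MPa

σ_allow = 164/2.86 = 57.34 MPa.
σ_h = pD/(2t) → p_allow = 2σ_allow t/D = 2×57.34×21.9/1700 = 1.477 MPa.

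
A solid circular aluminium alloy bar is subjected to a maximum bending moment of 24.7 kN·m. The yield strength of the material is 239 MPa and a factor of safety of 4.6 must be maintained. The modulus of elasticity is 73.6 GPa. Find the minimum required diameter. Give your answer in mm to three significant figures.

σ_allow = 239/4.6 = 51.96 MPa.
For a solid circular section σ = 32M/(πd³), so d³ = 32M/(π σ_allow) = 32×2.4700×10^7/(π×51.96) = 4.842×10^6 mm³.
d = 169.2 mm.

d = 169 mm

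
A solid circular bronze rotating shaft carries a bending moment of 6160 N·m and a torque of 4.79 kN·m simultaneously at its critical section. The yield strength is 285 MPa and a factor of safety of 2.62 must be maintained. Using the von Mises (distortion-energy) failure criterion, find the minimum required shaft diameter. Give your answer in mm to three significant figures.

σ_allow = σ_y/n = 285/2.62 = 108.8 MPa.
For a solid shaft σ_b = 32M/(πd³) and τ = 16T/(πd³), so the von Mises stress is σ' = (16/πd³)·√(4M²+3T²).
√(4M²+3T²) = √(4×(6.160×10^6)² + 3×(4.790×10^6)²) = 1.485×10^7 N·mm.
d³ = 16×1.485×10^7/(π×108.8) = 695400 mm³.
d = 88.60 mm.

d = 88.6 mm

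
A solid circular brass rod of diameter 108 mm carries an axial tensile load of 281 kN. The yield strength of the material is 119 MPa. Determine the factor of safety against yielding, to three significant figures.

n = 3.88

A = πd²/4 = 9161 mm².
σ = F/A = 281000/9161 = 30.67 MPa.
n = 119/30.67 = 3.880.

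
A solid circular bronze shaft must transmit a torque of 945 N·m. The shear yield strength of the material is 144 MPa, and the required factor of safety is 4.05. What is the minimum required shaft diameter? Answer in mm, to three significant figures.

d = 51.3 mm

Allowable shear stress τ_allow = 144/4.05 = 35.56 MPa.
For a solid shaft τ = 16T/(πd³), so d³ = 16T/(π τ_allow) = 16×945000/(π×35.56) = 135400 mm³.
d = (135400)^(1/3) = 51.34 mm.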